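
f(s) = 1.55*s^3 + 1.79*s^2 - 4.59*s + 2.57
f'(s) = 4.65*s^2 + 3.58*s - 4.59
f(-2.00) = 6.51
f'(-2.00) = 6.85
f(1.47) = 4.61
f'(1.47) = 10.72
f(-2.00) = 6.51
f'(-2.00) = 6.85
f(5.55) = 297.21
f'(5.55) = 158.51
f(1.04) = 1.48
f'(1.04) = 4.16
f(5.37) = 269.56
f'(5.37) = 148.73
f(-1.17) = 7.91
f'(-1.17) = -2.41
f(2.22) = 18.16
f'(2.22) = 26.27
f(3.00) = 46.76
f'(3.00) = 48.00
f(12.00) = 2883.65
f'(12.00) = 707.97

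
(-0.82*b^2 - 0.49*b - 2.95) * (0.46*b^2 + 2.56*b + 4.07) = -0.3772*b^4 - 2.3246*b^3 - 5.9488*b^2 - 9.5463*b - 12.0065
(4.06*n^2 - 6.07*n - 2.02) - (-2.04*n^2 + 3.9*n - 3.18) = 6.1*n^2 - 9.97*n + 1.16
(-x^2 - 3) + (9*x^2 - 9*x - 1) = 8*x^2 - 9*x - 4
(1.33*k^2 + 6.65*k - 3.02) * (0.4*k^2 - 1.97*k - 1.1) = 0.532*k^4 + 0.0398999999999998*k^3 - 15.7715*k^2 - 1.3656*k + 3.322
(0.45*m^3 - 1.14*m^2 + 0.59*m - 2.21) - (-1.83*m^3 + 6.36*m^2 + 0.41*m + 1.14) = 2.28*m^3 - 7.5*m^2 + 0.18*m - 3.35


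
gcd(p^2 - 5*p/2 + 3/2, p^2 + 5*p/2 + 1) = 1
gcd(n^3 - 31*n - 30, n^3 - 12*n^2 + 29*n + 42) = n^2 - 5*n - 6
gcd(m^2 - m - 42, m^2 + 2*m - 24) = m + 6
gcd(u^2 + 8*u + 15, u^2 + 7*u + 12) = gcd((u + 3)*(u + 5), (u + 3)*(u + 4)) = u + 3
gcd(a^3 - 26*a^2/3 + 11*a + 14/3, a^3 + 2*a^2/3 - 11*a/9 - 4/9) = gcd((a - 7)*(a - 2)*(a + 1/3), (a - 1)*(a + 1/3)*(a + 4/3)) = a + 1/3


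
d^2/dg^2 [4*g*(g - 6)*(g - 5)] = 24*g - 88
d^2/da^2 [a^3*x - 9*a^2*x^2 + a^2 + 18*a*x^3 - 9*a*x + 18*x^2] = 6*a*x - 18*x^2 + 2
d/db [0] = 0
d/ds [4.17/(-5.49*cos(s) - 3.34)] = -22.8933*sin(s)/(5.49*cos(s) + 3.34)^2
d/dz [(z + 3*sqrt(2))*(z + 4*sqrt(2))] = 2*z + 7*sqrt(2)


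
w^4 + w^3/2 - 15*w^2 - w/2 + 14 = (w - 7/2)*(w - 1)*(w + 1)*(w + 4)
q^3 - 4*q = q*(q - 2)*(q + 2)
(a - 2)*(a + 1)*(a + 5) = a^3 + 4*a^2 - 7*a - 10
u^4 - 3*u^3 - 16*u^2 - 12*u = u*(u - 6)*(u + 1)*(u + 2)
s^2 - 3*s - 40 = (s - 8)*(s + 5)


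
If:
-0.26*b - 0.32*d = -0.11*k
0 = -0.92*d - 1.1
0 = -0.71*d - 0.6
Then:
No Solution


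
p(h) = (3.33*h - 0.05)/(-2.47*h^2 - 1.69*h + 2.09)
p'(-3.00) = 0.36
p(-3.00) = 0.67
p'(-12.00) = 0.01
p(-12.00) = 0.12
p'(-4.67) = 0.10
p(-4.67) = 0.36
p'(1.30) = 1.12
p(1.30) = -1.00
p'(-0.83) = 3.97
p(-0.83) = -1.57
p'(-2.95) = 0.38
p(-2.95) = 0.68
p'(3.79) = 0.08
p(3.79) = -0.32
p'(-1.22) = 85.90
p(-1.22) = -8.65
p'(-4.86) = 0.09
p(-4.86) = 0.34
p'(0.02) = 1.63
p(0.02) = 0.01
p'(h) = (3.33*h - 0.05)*(4.94*h + 1.69)/(-2.47*h^2 - 1.69*h + 2.09)^2 + 3.33/(-2.47*h^2 - 1.69*h + 2.09) = (8.2251*h^2 - 0.247*h + 6.8752)/(6.1009*h^4 + 8.3486*h^3 - 7.4685*h^2 - 7.0642*h + 4.3681)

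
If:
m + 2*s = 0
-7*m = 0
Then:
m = 0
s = 0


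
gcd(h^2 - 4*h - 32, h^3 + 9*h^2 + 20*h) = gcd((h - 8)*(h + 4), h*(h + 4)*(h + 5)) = h + 4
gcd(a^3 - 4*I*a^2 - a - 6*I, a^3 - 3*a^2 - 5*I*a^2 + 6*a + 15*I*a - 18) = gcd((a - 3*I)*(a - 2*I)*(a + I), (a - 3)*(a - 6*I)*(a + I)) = a + I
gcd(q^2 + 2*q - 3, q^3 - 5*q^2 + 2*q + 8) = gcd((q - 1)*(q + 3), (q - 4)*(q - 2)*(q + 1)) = 1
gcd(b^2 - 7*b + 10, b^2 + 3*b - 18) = 1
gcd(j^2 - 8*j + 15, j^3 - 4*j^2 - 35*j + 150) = j - 5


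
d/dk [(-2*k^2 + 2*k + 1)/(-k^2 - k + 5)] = (4*k^2 - 18*k + 11)/(k^4 + 2*k^3 - 9*k^2 - 10*k + 25)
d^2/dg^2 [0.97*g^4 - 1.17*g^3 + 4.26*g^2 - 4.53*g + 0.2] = 11.64*g^2 - 7.02*g + 8.52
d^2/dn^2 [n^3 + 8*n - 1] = 6*n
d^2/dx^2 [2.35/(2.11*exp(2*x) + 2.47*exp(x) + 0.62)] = (2.35*(4.22*exp(x) + 2.47)*(8.44*exp(x) + 4.94)*exp(x) - (19.834*exp(x) + 5.8045)*(2.11*exp(2*x) + 2.47*exp(x) + 0.62))*exp(x)/(2.11*exp(2*x) + 2.47*exp(x) + 0.62)^3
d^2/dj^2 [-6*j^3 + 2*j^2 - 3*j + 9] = 4 - 36*j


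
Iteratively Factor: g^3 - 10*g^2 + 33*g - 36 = (g - 4)*(g^2 - 6*g + 9) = (g - 4)*(g - 3)*(g - 3)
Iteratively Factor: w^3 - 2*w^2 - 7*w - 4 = (w - 4)*(w^2 + 2*w + 1) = (w - 4)*(w + 1)*(w + 1)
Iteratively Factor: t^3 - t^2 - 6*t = (t)*(t^2 - t - 6) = t*(t - 3)*(t + 2)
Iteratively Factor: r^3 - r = (r - 1)*(r^2 + r) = r*(r - 1)*(r + 1)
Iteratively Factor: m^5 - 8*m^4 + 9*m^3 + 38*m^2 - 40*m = (m - 4)*(m^4 - 4*m^3 - 7*m^2 + 10*m) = (m - 5)*(m - 4)*(m^3 + m^2 - 2*m) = m*(m - 5)*(m - 4)*(m^2 + m - 2) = m*(m - 5)*(m - 4)*(m - 1)*(m + 2)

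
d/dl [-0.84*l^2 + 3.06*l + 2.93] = 3.06 - 1.68*l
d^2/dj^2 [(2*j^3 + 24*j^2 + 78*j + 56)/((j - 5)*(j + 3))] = 8*(41*j^3 + 357*j^2 + 1131*j + 1031)/(j^6 - 6*j^5 - 33*j^4 + 172*j^3 + 495*j^2 - 1350*j - 3375)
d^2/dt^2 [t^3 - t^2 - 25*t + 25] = 6*t - 2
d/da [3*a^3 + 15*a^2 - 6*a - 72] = 9*a^2 + 30*a - 6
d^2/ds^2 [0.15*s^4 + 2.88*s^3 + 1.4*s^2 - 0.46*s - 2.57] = 1.8*s^2 + 17.28*s + 2.8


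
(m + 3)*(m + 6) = m^2 + 9*m + 18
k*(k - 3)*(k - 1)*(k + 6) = k^4 + 2*k^3 - 21*k^2 + 18*k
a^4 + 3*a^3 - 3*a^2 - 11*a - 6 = (a - 2)*(a + 1)^2*(a + 3)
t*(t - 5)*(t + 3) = t^3 - 2*t^2 - 15*t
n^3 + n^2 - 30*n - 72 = (n - 6)*(n + 3)*(n + 4)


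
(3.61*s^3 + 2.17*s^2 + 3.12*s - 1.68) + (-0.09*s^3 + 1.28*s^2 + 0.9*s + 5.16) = 3.52*s^3 + 3.45*s^2 + 4.02*s + 3.48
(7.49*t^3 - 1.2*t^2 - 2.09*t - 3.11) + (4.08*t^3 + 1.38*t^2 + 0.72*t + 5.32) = 11.57*t^3 + 0.18*t^2 - 1.37*t + 2.21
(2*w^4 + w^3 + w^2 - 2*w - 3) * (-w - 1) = -2*w^5 - 3*w^4 - 2*w^3 + w^2 + 5*w + 3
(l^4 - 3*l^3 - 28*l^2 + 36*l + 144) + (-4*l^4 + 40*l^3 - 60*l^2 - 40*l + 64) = -3*l^4 + 37*l^3 - 88*l^2 - 4*l + 208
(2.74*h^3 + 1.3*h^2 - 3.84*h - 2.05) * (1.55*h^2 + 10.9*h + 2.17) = 4.247*h^5 + 31.881*h^4 + 14.1638*h^3 - 42.2125*h^2 - 30.6778*h - 4.4485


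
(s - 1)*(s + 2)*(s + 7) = s^3 + 8*s^2 + 5*s - 14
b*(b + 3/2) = b^2 + 3*b/2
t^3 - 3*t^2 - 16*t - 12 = (t - 6)*(t + 1)*(t + 2)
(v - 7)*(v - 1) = v^2 - 8*v + 7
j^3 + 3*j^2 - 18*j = j*(j - 3)*(j + 6)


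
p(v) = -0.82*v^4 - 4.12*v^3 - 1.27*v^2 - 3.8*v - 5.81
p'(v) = -3.28*v^3 - 12.36*v^2 - 2.54*v - 3.8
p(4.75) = -911.50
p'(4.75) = -646.26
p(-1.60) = 8.52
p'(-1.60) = -17.94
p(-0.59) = -3.26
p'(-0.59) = -5.93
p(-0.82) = -1.65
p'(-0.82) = -8.22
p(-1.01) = 0.12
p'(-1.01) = -10.46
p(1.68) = -41.85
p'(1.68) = -58.50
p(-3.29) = 43.59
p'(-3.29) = -12.42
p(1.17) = -20.13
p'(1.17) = -28.94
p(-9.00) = -2451.02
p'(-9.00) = 1409.02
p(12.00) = -24357.17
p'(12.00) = -7481.96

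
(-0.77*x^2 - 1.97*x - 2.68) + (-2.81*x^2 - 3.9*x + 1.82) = -3.58*x^2 - 5.87*x - 0.86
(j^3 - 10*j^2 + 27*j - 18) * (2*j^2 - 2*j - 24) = 2*j^5 - 22*j^4 + 50*j^3 + 150*j^2 - 612*j + 432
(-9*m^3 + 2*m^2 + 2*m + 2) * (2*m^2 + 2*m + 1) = -18*m^5 - 14*m^4 - m^3 + 10*m^2 + 6*m + 2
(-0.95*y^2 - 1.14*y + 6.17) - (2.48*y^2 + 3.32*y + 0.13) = -3.43*y^2 - 4.46*y + 6.04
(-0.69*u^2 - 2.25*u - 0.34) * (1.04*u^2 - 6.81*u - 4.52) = -0.7176*u^4 + 2.3589*u^3 + 18.0877*u^2 + 12.4854*u + 1.5368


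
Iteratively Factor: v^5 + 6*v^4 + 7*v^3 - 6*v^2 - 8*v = (v + 1)*(v^4 + 5*v^3 + 2*v^2 - 8*v) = (v + 1)*(v + 4)*(v^3 + v^2 - 2*v) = (v + 1)*(v + 2)*(v + 4)*(v^2 - v) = (v - 1)*(v + 1)*(v + 2)*(v + 4)*(v)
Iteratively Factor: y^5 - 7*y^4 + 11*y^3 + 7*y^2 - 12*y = (y + 1)*(y^4 - 8*y^3 + 19*y^2 - 12*y) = (y - 1)*(y + 1)*(y^3 - 7*y^2 + 12*y) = y*(y - 1)*(y + 1)*(y^2 - 7*y + 12) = y*(y - 4)*(y - 1)*(y + 1)*(y - 3)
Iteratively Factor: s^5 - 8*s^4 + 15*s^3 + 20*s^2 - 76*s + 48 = (s - 2)*(s^4 - 6*s^3 + 3*s^2 + 26*s - 24) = (s - 2)*(s + 2)*(s^3 - 8*s^2 + 19*s - 12) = (s - 3)*(s - 2)*(s + 2)*(s^2 - 5*s + 4) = (s - 4)*(s - 3)*(s - 2)*(s + 2)*(s - 1)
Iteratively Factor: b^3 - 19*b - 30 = (b - 5)*(b^2 + 5*b + 6) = (b - 5)*(b + 2)*(b + 3)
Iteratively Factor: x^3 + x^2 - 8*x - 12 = (x - 3)*(x^2 + 4*x + 4) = (x - 3)*(x + 2)*(x + 2)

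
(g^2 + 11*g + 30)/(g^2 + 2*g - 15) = (g + 6)/(g - 3)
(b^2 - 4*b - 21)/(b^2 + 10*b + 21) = (b - 7)/(b + 7)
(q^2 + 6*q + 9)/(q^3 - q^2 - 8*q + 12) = (q + 3)/(q^2 - 4*q + 4)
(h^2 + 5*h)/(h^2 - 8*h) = (h + 5)/(h - 8)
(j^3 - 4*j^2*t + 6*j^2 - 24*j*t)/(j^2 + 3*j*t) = (j^2 - 4*j*t + 6*j - 24*t)/(j + 3*t)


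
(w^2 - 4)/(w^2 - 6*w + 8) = (w + 2)/(w - 4)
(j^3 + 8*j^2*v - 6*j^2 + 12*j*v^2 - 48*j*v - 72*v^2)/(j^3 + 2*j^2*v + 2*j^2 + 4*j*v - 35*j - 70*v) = (j^2 + 6*j*v - 6*j - 36*v)/(j^2 + 2*j - 35)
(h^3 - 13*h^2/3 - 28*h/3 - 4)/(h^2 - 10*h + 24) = (3*h^2 + 5*h + 2)/(3*(h - 4))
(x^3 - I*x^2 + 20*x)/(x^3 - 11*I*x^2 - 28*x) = (-x^2 + I*x - 20)/(-x^2 + 11*I*x + 28)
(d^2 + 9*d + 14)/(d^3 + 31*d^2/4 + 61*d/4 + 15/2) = 4*(d + 7)/(4*d^2 + 23*d + 15)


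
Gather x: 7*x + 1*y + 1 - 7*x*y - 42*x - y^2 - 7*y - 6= x*(-7*y - 35) - y^2 - 6*y - 5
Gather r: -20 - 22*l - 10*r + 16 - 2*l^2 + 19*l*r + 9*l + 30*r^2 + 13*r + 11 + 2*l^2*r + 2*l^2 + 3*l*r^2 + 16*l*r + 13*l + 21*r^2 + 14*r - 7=r^2*(3*l + 51) + r*(2*l^2 + 35*l + 17)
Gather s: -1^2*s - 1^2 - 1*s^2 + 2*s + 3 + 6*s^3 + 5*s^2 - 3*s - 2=6*s^3 + 4*s^2 - 2*s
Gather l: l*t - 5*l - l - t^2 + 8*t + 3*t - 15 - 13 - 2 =l*(t - 6) - t^2 + 11*t - 30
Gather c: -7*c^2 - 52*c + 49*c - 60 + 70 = -7*c^2 - 3*c + 10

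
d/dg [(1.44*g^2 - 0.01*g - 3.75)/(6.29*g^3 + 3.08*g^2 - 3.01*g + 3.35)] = (-9.0576*g^4 + 0.1258*g^3 + 66.4589*g^2 + 32.748*g - 11.321)/(39.5641*g^6 + 38.7464*g^5 - 28.3794*g^4 + 23.6014*g^3 + 29.6961*g^2 - 20.167*g + 11.2225)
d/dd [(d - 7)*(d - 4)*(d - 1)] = 3*d^2 - 24*d + 39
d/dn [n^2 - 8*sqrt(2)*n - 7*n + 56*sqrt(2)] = 2*n - 8*sqrt(2) - 7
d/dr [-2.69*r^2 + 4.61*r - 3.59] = 4.61 - 5.38*r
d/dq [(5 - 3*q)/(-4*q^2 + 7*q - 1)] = 4*(-3*q^2 + 10*q - 8)/(16*q^4 - 56*q^3 + 57*q^2 - 14*q + 1)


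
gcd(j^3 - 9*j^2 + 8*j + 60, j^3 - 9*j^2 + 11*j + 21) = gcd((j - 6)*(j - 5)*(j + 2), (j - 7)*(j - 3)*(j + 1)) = 1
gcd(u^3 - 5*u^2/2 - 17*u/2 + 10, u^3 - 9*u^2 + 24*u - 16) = u^2 - 5*u + 4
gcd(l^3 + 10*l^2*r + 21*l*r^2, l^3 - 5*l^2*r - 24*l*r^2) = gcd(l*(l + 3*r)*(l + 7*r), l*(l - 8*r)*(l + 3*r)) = l^2 + 3*l*r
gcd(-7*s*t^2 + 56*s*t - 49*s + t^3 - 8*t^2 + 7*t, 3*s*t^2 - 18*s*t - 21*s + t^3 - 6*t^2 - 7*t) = t - 7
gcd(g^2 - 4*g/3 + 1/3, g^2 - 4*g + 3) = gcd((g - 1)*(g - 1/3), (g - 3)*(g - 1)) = g - 1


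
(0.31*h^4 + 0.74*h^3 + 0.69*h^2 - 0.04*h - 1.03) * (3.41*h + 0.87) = 1.0571*h^5 + 2.7931*h^4 + 2.9967*h^3 + 0.4639*h^2 - 3.5471*h - 0.8961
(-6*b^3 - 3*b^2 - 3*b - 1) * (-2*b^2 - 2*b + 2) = 12*b^5 + 18*b^4 + 2*b^2 - 4*b - 2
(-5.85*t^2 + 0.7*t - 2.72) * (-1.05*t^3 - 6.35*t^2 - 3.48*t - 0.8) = 6.1425*t^5 + 36.4125*t^4 + 18.769*t^3 + 19.516*t^2 + 8.9056*t + 2.176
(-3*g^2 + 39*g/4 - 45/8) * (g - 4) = -3*g^3 + 87*g^2/4 - 357*g/8 + 45/2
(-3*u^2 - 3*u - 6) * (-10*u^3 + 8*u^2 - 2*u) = 30*u^5 + 6*u^4 + 42*u^3 - 42*u^2 + 12*u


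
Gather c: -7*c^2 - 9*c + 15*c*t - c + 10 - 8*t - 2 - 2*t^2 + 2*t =-7*c^2 + c*(15*t - 10) - 2*t^2 - 6*t + 8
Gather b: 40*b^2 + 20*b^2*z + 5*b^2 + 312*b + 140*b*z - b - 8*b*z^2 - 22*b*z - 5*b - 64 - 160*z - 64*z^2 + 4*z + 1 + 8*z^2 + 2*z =b^2*(20*z + 45) + b*(-8*z^2 + 118*z + 306) - 56*z^2 - 154*z - 63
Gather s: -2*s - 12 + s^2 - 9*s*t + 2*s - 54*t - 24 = s^2 - 9*s*t - 54*t - 36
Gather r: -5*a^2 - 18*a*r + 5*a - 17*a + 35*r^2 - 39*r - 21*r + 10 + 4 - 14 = -5*a^2 - 12*a + 35*r^2 + r*(-18*a - 60)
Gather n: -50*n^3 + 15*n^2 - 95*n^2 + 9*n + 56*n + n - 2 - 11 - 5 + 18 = -50*n^3 - 80*n^2 + 66*n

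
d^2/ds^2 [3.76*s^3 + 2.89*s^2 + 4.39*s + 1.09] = 22.56*s + 5.78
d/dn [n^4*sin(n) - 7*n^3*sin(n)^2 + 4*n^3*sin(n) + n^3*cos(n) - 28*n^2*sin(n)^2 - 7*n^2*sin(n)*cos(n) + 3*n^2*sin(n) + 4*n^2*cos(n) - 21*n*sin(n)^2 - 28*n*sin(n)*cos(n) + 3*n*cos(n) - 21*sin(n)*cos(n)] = n^4*cos(n) + 3*n^3*sin(n) - 7*n^3*sin(2*n) + 4*n^3*cos(n) + 8*n^2*sin(n) - 28*n^2*sin(2*n) + 6*n^2*cos(n) + 7*n^2*cos(2*n)/2 - 21*n^2/2 + 3*n*sin(n) - 28*n*sin(2*n) + 8*n*cos(n) - 28*n - 14*sin(2*n) + 3*cos(n) - 21*cos(2*n)/2 - 21/2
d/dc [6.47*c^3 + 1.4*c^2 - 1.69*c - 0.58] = 19.41*c^2 + 2.8*c - 1.69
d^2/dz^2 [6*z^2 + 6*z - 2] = 12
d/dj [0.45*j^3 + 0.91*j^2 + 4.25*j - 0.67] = 1.35*j^2 + 1.82*j + 4.25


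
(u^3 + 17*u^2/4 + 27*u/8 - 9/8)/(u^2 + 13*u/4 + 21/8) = (4*u^2 + 11*u - 3)/(4*u + 7)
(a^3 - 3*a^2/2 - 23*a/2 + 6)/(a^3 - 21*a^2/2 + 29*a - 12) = (a + 3)/(a - 6)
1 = 1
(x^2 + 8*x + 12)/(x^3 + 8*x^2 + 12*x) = 1/x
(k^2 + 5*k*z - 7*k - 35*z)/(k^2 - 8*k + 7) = (k + 5*z)/(k - 1)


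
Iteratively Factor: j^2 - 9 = (j - 3)*(j + 3)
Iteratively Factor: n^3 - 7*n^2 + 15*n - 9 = (n - 1)*(n^2 - 6*n + 9) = (n - 3)*(n - 1)*(n - 3)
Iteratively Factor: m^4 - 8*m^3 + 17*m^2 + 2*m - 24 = (m - 2)*(m^3 - 6*m^2 + 5*m + 12) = (m - 3)*(m - 2)*(m^2 - 3*m - 4) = (m - 3)*(m - 2)*(m + 1)*(m - 4)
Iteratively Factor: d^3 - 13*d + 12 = (d - 1)*(d^2 + d - 12) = (d - 3)*(d - 1)*(d + 4)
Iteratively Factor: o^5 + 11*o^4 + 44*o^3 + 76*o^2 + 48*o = (o + 3)*(o^4 + 8*o^3 + 20*o^2 + 16*o) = (o + 2)*(o + 3)*(o^3 + 6*o^2 + 8*o) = (o + 2)*(o + 3)*(o + 4)*(o^2 + 2*o) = (o + 2)^2*(o + 3)*(o + 4)*(o)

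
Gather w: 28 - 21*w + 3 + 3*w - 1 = 30 - 18*w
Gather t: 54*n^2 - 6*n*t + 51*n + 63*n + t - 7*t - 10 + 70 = 54*n^2 + 114*n + t*(-6*n - 6) + 60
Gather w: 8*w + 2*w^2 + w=2*w^2 + 9*w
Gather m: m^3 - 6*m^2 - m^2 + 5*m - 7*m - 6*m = m^3 - 7*m^2 - 8*m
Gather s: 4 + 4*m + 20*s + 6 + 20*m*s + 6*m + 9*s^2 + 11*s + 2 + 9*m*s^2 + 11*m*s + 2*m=12*m + s^2*(9*m + 9) + s*(31*m + 31) + 12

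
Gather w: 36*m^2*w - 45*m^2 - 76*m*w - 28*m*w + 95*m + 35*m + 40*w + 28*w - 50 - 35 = -45*m^2 + 130*m + w*(36*m^2 - 104*m + 68) - 85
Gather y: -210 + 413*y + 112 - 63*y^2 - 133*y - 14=-63*y^2 + 280*y - 112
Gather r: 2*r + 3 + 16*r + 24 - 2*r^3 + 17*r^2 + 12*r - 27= -2*r^3 + 17*r^2 + 30*r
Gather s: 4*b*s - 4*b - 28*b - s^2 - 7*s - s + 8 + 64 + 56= -32*b - s^2 + s*(4*b - 8) + 128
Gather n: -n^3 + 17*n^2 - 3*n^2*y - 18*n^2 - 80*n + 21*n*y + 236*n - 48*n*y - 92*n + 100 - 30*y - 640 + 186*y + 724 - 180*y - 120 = -n^3 + n^2*(-3*y - 1) + n*(64 - 27*y) - 24*y + 64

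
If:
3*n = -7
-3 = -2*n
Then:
No Solution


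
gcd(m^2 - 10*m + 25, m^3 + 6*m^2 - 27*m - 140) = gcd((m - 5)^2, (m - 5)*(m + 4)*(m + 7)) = m - 5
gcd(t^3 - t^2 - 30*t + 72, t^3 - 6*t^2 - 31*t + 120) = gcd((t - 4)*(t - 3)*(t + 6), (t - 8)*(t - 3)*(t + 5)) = t - 3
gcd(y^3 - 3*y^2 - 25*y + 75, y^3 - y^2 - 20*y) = y - 5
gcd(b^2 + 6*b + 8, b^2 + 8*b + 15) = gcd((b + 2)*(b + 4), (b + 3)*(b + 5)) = 1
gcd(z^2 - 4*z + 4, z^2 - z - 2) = z - 2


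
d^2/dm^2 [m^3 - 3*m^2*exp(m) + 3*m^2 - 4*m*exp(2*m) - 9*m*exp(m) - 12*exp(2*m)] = -3*m^2*exp(m) - 16*m*exp(2*m) - 21*m*exp(m) + 6*m - 64*exp(2*m) - 24*exp(m) + 6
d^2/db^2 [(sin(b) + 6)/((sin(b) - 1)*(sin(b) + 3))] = -(sin(b)^4 + 23*sin(b)^3 + 75*sin(b)^2 + 141*sin(b) + 96)/((sin(b) - 1)^2*(sin(b) + 3)^3)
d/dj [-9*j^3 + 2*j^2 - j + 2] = -27*j^2 + 4*j - 1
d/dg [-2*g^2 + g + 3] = 1 - 4*g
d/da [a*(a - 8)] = 2*a - 8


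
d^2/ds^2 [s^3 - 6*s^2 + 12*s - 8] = 6*s - 12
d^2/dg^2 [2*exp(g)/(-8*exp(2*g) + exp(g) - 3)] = 2*(-2*(16*exp(g) - 1)^2*exp(2*g) + (64*exp(g) - 3)*(8*exp(2*g) - exp(g) + 3)*exp(g) - (8*exp(2*g) - exp(g) + 3)^2)*exp(g)/(8*exp(2*g) - exp(g) + 3)^3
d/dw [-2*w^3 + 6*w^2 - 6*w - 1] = -6*w^2 + 12*w - 6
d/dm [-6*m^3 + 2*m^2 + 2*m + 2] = -18*m^2 + 4*m + 2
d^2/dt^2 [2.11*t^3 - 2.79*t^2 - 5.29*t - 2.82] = 12.66*t - 5.58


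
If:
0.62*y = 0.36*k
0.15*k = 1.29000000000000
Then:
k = 8.60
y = 4.99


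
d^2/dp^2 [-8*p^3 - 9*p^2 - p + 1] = -48*p - 18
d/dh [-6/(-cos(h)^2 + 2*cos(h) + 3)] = 12*(cos(h) - 1)*sin(h)/(sin(h)^2 + 2*cos(h) + 2)^2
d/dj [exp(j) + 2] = exp(j)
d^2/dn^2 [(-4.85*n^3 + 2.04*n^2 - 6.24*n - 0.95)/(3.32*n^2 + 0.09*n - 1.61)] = (5.6843418860808e-14*n^5 - 2.8421709430404e-14*n^4 - 190.705666*n^3 + 6.81415800000002*n^2 - 277.257558*n - 1.403854)/(36.594368*n^6 + 2.976048*n^5 - 53.157516*n^4 - 2.885679*n^3 + 25.778193*n^2 + 0.699867*n - 4.173281)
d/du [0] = 0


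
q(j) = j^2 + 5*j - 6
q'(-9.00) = -13.00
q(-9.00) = 30.00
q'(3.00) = 11.00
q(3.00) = 18.00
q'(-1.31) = 2.38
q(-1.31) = -10.83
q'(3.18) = 11.36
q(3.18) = 20.01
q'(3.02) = 11.04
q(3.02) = 18.22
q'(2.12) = 9.24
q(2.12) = 9.09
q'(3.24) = 11.48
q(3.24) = 20.70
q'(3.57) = 12.14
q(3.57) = 24.59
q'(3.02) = 11.04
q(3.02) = 18.22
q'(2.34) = 9.68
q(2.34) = 11.18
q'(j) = 2*j + 5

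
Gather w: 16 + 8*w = 8*w + 16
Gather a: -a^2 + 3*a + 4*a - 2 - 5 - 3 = -a^2 + 7*a - 10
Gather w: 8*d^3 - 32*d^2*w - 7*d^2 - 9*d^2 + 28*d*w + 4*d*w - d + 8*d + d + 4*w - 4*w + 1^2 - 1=8*d^3 - 16*d^2 + 8*d + w*(-32*d^2 + 32*d)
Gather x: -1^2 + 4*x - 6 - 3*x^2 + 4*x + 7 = -3*x^2 + 8*x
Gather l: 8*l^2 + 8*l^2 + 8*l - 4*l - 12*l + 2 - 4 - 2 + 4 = 16*l^2 - 8*l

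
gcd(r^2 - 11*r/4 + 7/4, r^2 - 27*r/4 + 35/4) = r - 7/4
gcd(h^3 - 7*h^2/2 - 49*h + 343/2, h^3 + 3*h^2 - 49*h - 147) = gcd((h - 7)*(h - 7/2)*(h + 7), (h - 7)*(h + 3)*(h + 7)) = h^2 - 49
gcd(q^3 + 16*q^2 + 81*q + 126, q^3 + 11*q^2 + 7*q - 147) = q + 7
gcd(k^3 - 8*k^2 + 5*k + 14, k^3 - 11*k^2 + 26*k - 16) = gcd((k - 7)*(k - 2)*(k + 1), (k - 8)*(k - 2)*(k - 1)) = k - 2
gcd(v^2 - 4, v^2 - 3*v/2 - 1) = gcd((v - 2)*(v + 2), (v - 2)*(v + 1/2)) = v - 2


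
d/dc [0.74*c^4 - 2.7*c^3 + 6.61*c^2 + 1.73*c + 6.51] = 2.96*c^3 - 8.1*c^2 + 13.22*c + 1.73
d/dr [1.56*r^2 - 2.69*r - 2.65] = 3.12*r - 2.69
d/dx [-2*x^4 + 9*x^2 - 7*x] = -8*x^3 + 18*x - 7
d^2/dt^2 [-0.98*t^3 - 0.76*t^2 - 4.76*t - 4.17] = -5.88*t - 1.52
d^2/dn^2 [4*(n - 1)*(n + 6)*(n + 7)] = 24*n + 96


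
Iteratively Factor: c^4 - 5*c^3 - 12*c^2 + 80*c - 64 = (c + 4)*(c^3 - 9*c^2 + 24*c - 16) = (c - 4)*(c + 4)*(c^2 - 5*c + 4) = (c - 4)*(c - 1)*(c + 4)*(c - 4)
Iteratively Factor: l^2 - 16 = (l + 4)*(l - 4)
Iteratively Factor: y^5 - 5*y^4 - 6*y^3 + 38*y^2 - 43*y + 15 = (y - 1)*(y^4 - 4*y^3 - 10*y^2 + 28*y - 15) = (y - 1)^2*(y^3 - 3*y^2 - 13*y + 15) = (y - 5)*(y - 1)^2*(y^2 + 2*y - 3) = (y - 5)*(y - 1)^2*(y + 3)*(y - 1)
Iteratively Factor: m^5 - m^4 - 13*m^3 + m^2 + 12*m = (m + 1)*(m^4 - 2*m^3 - 11*m^2 + 12*m) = (m - 1)*(m + 1)*(m^3 - m^2 - 12*m) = m*(m - 1)*(m + 1)*(m^2 - m - 12) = m*(m - 1)*(m + 1)*(m + 3)*(m - 4)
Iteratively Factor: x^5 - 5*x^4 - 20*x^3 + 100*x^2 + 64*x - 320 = (x - 4)*(x^4 - x^3 - 24*x^2 + 4*x + 80) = (x - 4)*(x + 2)*(x^3 - 3*x^2 - 18*x + 40) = (x - 4)*(x + 2)*(x + 4)*(x^2 - 7*x + 10) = (x - 4)*(x - 2)*(x + 2)*(x + 4)*(x - 5)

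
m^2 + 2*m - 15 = (m - 3)*(m + 5)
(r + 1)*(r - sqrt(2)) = r^2 - sqrt(2)*r + r - sqrt(2)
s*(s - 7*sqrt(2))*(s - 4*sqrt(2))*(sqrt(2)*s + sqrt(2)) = sqrt(2)*s^4 - 22*s^3 + sqrt(2)*s^3 - 22*s^2 + 56*sqrt(2)*s^2 + 56*sqrt(2)*s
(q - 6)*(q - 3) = q^2 - 9*q + 18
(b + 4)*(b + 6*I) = b^2 + 4*b + 6*I*b + 24*I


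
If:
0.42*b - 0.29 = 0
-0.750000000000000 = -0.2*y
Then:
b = 0.69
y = 3.75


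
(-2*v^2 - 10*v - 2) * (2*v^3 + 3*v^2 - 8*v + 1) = -4*v^5 - 26*v^4 - 18*v^3 + 72*v^2 + 6*v - 2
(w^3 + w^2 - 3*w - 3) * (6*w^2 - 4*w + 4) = 6*w^5 + 2*w^4 - 18*w^3 - 2*w^2 - 12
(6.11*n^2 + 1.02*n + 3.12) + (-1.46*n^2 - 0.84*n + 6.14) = 4.65*n^2 + 0.18*n + 9.26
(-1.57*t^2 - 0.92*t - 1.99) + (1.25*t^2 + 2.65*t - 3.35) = -0.32*t^2 + 1.73*t - 5.34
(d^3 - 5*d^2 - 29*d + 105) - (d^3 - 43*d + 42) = -5*d^2 + 14*d + 63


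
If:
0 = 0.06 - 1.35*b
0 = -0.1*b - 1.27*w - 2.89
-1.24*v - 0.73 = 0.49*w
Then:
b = 0.04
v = 0.31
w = -2.28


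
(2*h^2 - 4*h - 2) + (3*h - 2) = 2*h^2 - h - 4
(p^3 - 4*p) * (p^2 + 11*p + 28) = p^5 + 11*p^4 + 24*p^3 - 44*p^2 - 112*p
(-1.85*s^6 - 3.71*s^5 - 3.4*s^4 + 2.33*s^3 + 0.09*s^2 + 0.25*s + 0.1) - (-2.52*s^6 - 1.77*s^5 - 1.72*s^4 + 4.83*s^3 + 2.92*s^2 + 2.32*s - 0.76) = 0.67*s^6 - 1.94*s^5 - 1.68*s^4 - 2.5*s^3 - 2.83*s^2 - 2.07*s + 0.86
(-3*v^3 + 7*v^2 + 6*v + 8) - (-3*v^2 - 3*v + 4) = -3*v^3 + 10*v^2 + 9*v + 4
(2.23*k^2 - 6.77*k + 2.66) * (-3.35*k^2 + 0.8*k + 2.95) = -7.4705*k^4 + 24.4635*k^3 - 7.7485*k^2 - 17.8435*k + 7.847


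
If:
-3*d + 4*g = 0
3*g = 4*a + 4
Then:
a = 3*g/4 - 1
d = 4*g/3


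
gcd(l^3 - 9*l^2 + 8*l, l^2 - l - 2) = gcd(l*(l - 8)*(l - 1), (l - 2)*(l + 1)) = 1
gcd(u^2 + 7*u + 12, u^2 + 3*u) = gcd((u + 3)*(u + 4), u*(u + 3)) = u + 3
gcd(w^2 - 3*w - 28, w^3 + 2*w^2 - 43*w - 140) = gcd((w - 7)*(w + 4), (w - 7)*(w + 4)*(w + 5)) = w^2 - 3*w - 28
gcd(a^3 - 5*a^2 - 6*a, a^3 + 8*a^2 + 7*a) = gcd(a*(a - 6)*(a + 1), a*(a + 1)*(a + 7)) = a^2 + a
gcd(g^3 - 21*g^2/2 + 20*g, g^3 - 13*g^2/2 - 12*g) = g^2 - 8*g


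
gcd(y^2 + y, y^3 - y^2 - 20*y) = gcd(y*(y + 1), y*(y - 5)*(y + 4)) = y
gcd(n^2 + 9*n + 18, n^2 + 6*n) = n + 6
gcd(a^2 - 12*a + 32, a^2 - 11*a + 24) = a - 8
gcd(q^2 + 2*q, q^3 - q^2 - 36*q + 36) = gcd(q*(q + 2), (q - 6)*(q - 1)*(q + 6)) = 1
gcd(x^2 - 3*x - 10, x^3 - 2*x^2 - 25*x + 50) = x - 5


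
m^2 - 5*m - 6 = (m - 6)*(m + 1)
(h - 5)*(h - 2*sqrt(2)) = h^2 - 5*h - 2*sqrt(2)*h + 10*sqrt(2)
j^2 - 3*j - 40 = (j - 8)*(j + 5)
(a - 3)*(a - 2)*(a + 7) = a^3 + 2*a^2 - 29*a + 42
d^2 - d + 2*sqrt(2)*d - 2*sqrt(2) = (d - 1)*(d + 2*sqrt(2))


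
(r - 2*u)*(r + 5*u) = r^2 + 3*r*u - 10*u^2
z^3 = z^3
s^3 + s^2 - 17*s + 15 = (s - 3)*(s - 1)*(s + 5)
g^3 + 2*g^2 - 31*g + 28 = (g - 4)*(g - 1)*(g + 7)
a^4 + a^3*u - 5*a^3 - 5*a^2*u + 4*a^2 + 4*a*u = a*(a - 4)*(a - 1)*(a + u)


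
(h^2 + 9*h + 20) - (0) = h^2 + 9*h + 20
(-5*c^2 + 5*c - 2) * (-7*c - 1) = 35*c^3 - 30*c^2 + 9*c + 2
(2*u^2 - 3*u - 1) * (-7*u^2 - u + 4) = -14*u^4 + 19*u^3 + 18*u^2 - 11*u - 4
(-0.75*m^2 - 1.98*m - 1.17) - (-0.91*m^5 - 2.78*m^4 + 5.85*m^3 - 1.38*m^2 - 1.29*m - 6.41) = 0.91*m^5 + 2.78*m^4 - 5.85*m^3 + 0.63*m^2 - 0.69*m + 5.24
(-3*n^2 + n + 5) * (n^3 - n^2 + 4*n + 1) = -3*n^5 + 4*n^4 - 8*n^3 - 4*n^2 + 21*n + 5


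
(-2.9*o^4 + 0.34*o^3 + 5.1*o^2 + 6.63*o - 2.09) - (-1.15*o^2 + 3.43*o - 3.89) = -2.9*o^4 + 0.34*o^3 + 6.25*o^2 + 3.2*o + 1.8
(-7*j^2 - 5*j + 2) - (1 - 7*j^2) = 1 - 5*j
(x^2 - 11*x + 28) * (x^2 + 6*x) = x^4 - 5*x^3 - 38*x^2 + 168*x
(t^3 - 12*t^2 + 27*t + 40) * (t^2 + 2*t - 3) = t^5 - 10*t^4 + 130*t^2 - t - 120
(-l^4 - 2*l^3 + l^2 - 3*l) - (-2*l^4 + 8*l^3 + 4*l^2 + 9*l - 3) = l^4 - 10*l^3 - 3*l^2 - 12*l + 3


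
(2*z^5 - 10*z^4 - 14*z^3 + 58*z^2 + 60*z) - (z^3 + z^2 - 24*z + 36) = 2*z^5 - 10*z^4 - 15*z^3 + 57*z^2 + 84*z - 36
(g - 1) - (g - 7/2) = 5/2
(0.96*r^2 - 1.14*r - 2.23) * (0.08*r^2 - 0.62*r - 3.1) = 0.0768*r^4 - 0.6864*r^3 - 2.4476*r^2 + 4.9166*r + 6.913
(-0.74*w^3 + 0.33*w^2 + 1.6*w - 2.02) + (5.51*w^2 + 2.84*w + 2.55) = -0.74*w^3 + 5.84*w^2 + 4.44*w + 0.53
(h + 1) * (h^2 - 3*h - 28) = h^3 - 2*h^2 - 31*h - 28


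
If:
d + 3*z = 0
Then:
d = -3*z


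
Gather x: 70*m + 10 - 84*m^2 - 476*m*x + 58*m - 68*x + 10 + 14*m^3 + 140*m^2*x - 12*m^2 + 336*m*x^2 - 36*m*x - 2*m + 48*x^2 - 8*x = 14*m^3 - 96*m^2 + 126*m + x^2*(336*m + 48) + x*(140*m^2 - 512*m - 76) + 20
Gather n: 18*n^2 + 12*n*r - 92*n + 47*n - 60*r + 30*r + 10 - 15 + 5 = 18*n^2 + n*(12*r - 45) - 30*r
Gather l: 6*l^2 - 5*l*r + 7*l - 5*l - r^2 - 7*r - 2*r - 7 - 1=6*l^2 + l*(2 - 5*r) - r^2 - 9*r - 8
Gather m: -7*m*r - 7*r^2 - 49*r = -7*m*r - 7*r^2 - 49*r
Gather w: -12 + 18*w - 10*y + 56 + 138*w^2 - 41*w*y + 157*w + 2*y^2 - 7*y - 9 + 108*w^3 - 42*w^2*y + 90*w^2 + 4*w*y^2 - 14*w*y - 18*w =108*w^3 + w^2*(228 - 42*y) + w*(4*y^2 - 55*y + 157) + 2*y^2 - 17*y + 35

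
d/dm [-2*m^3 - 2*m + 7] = -6*m^2 - 2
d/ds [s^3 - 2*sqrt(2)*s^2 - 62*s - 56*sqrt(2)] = 3*s^2 - 4*sqrt(2)*s - 62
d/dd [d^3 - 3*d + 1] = 3*d^2 - 3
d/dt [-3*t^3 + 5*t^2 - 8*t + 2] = -9*t^2 + 10*t - 8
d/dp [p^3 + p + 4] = 3*p^2 + 1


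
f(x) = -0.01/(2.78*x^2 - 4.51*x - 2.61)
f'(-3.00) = -0.00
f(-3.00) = -0.00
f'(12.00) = 0.00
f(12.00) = -0.00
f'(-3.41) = -0.00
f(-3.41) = -0.00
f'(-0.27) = -0.04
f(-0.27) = 0.01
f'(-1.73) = -0.00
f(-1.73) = -0.00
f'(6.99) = 0.00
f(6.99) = -0.00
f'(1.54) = 0.00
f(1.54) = 0.00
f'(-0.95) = -0.01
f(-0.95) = -0.00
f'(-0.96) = -0.01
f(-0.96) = -0.00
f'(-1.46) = -0.00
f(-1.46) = -0.00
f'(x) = -0.01*(4.51 - 5.56*x)/(2.78*x^2 - 4.51*x - 2.61)^2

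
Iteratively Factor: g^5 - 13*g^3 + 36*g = (g + 2)*(g^4 - 2*g^3 - 9*g^2 + 18*g) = (g - 2)*(g + 2)*(g^3 - 9*g) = (g - 2)*(g + 2)*(g + 3)*(g^2 - 3*g) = (g - 3)*(g - 2)*(g + 2)*(g + 3)*(g)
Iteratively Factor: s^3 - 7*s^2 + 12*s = (s)*(s^2 - 7*s + 12) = s*(s - 3)*(s - 4)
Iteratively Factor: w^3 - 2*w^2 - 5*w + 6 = (w + 2)*(w^2 - 4*w + 3) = (w - 3)*(w + 2)*(w - 1)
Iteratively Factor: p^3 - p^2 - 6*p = (p + 2)*(p^2 - 3*p) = (p - 3)*(p + 2)*(p)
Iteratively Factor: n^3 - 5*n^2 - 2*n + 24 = (n - 3)*(n^2 - 2*n - 8) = (n - 3)*(n + 2)*(n - 4)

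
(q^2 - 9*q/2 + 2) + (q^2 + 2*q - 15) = 2*q^2 - 5*q/2 - 13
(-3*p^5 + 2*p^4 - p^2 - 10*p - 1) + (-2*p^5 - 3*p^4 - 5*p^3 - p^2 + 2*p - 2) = -5*p^5 - p^4 - 5*p^3 - 2*p^2 - 8*p - 3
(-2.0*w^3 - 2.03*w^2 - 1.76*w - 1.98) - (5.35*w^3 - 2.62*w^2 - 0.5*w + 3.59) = -7.35*w^3 + 0.59*w^2 - 1.26*w - 5.57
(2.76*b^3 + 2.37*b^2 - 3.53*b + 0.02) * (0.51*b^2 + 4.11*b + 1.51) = 1.4076*b^5 + 12.5523*b^4 + 12.108*b^3 - 10.9194*b^2 - 5.2481*b + 0.0302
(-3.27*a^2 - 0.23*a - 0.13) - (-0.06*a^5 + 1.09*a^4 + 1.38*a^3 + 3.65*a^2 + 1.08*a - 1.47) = 0.06*a^5 - 1.09*a^4 - 1.38*a^3 - 6.92*a^2 - 1.31*a + 1.34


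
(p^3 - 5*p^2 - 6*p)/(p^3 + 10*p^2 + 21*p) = (p^2 - 5*p - 6)/(p^2 + 10*p + 21)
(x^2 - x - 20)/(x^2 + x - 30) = (x + 4)/(x + 6)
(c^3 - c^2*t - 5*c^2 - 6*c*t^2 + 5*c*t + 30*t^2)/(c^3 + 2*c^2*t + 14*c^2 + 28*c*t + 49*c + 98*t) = (c^2 - 3*c*t - 5*c + 15*t)/(c^2 + 14*c + 49)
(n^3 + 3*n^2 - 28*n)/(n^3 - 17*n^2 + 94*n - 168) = n*(n + 7)/(n^2 - 13*n + 42)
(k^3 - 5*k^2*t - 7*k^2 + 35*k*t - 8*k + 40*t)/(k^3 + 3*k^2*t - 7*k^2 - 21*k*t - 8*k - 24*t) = (k - 5*t)/(k + 3*t)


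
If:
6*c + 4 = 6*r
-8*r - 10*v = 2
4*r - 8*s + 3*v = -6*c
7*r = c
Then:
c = -7/9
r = -1/9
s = -49/72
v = -1/9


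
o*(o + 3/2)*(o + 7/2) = o^3 + 5*o^2 + 21*o/4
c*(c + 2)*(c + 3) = c^3 + 5*c^2 + 6*c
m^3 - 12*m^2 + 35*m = m*(m - 7)*(m - 5)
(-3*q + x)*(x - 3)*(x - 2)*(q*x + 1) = -3*q^2*x^3 + 15*q^2*x^2 - 18*q^2*x + q*x^4 - 5*q*x^3 + 3*q*x^2 + 15*q*x - 18*q + x^3 - 5*x^2 + 6*x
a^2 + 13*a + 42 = (a + 6)*(a + 7)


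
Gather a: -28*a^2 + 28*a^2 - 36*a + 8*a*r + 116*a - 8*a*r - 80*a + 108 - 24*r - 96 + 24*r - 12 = 0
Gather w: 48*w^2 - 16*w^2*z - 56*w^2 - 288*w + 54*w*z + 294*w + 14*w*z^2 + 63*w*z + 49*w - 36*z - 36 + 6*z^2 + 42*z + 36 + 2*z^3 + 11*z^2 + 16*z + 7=w^2*(-16*z - 8) + w*(14*z^2 + 117*z + 55) + 2*z^3 + 17*z^2 + 22*z + 7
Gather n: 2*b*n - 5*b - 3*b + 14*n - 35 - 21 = -8*b + n*(2*b + 14) - 56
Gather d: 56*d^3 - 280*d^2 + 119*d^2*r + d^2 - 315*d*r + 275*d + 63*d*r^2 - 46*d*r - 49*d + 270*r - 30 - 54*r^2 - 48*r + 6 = 56*d^3 + d^2*(119*r - 279) + d*(63*r^2 - 361*r + 226) - 54*r^2 + 222*r - 24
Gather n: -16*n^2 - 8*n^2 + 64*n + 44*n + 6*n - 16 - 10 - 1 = -24*n^2 + 114*n - 27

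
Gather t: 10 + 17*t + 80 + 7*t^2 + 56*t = 7*t^2 + 73*t + 90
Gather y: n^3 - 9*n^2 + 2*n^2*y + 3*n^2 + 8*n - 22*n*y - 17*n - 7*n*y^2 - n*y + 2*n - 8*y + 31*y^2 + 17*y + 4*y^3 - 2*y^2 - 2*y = n^3 - 6*n^2 - 7*n + 4*y^3 + y^2*(29 - 7*n) + y*(2*n^2 - 23*n + 7)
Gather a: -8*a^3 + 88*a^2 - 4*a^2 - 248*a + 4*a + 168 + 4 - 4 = -8*a^3 + 84*a^2 - 244*a + 168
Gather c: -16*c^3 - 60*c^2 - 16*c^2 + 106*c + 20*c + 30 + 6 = -16*c^3 - 76*c^2 + 126*c + 36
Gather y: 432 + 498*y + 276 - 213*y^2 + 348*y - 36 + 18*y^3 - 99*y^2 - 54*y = 18*y^3 - 312*y^2 + 792*y + 672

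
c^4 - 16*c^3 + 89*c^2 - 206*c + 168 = (c - 7)*(c - 4)*(c - 3)*(c - 2)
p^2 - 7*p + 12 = (p - 4)*(p - 3)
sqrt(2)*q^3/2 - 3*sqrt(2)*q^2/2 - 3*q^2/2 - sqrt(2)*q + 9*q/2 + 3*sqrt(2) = (q - 3)*(q - 2*sqrt(2))*(sqrt(2)*q/2 + 1/2)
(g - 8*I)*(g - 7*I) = g^2 - 15*I*g - 56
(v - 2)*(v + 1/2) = v^2 - 3*v/2 - 1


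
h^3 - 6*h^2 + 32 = (h - 4)^2*(h + 2)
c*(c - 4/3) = c^2 - 4*c/3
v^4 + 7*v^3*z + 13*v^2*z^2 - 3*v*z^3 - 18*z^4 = (v - z)*(v + 2*z)*(v + 3*z)^2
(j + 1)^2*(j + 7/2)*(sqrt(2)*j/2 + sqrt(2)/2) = sqrt(2)*j^4/2 + 13*sqrt(2)*j^3/4 + 27*sqrt(2)*j^2/4 + 23*sqrt(2)*j/4 + 7*sqrt(2)/4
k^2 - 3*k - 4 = (k - 4)*(k + 1)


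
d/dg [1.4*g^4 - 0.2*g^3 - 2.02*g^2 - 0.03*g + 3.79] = 5.6*g^3 - 0.6*g^2 - 4.04*g - 0.03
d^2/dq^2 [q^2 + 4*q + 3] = 2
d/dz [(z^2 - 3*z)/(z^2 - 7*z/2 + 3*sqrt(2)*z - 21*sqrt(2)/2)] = 2*(-z*(z - 3)*(4*z - 7 + 6*sqrt(2)) + (2*z - 3)*(2*z^2 - 7*z + 6*sqrt(2)*z - 21*sqrt(2)))/(2*z^2 - 7*z + 6*sqrt(2)*z - 21*sqrt(2))^2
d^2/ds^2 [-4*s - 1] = 0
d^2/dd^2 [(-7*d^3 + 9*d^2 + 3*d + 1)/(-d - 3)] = 2*(7*d^3 + 63*d^2 + 189*d - 73)/(d^3 + 9*d^2 + 27*d + 27)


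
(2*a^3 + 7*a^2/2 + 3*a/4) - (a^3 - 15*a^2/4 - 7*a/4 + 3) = a^3 + 29*a^2/4 + 5*a/2 - 3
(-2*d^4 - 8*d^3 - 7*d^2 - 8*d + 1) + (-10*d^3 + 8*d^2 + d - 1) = -2*d^4 - 18*d^3 + d^2 - 7*d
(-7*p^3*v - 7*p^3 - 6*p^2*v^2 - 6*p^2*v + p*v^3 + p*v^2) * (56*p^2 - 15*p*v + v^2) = -392*p^5*v - 392*p^5 - 231*p^4*v^2 - 231*p^4*v + 139*p^3*v^3 + 139*p^3*v^2 - 21*p^2*v^4 - 21*p^2*v^3 + p*v^5 + p*v^4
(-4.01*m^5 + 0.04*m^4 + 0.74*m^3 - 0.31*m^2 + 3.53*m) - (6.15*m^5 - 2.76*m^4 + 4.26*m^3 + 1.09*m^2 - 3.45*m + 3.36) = -10.16*m^5 + 2.8*m^4 - 3.52*m^3 - 1.4*m^2 + 6.98*m - 3.36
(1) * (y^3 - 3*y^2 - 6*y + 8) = y^3 - 3*y^2 - 6*y + 8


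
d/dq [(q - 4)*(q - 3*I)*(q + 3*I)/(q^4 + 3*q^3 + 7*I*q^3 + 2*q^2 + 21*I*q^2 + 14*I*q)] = (-q^6 + 8*q^5 + q^4*(-13 + 49*I) + q^3*(90 - 98*I) + q^2*(306 + 511*I) + q*(144 + 1512*I) + 504*I)/(q^8 + q^7*(6 + 14*I) + q^6*(-36 + 84*I) + q^5*(-282 + 182*I) + q^4*(-633 + 168*I) + q^3*(-588 + 56*I) - 196*q^2)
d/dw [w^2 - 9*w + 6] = 2*w - 9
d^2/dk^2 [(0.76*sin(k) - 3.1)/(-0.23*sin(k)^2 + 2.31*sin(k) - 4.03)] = (0.0402040000000001*sin(k)^5 - 0.252172*sin(k)^4 + 0.634017999999998*sin(k)^3 + 3.010658*sin(k)^2 - 22.171262*sin(k) + 13.186904)/(0.23*sin(k)^2 - 2.31*sin(k) + 4.03)^3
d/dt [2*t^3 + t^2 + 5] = 2*t*(3*t + 1)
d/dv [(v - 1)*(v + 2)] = 2*v + 1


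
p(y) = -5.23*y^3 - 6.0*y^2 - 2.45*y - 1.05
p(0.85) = -10.68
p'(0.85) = -23.99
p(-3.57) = 169.19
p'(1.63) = -63.70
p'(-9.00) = -1165.34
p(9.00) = -4321.77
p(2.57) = -135.75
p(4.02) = -447.63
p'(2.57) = -136.92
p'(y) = -15.69*y^2 - 12.0*y - 2.45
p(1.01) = -15.03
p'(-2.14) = -48.62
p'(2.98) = -177.54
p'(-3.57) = -159.58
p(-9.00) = 3347.67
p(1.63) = -43.63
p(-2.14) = 27.97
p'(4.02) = -304.25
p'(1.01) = -30.58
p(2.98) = -200.04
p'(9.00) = -1381.34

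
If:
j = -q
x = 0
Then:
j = -q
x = 0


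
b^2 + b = b*(b + 1)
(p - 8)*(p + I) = p^2 - 8*p + I*p - 8*I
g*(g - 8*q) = g^2 - 8*g*q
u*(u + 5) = u^2 + 5*u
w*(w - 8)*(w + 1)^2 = w^4 - 6*w^3 - 15*w^2 - 8*w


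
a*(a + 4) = a^2 + 4*a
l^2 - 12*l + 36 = (l - 6)^2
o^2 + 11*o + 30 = (o + 5)*(o + 6)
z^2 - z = z*(z - 1)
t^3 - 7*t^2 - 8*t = t*(t - 8)*(t + 1)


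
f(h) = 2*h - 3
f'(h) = 2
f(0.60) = -1.80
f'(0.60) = 2.00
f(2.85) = 2.70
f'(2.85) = 2.00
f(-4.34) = -11.68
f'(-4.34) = 2.00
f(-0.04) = -3.08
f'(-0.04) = 2.00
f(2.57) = 2.14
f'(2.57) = 2.00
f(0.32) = -2.36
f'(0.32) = 2.00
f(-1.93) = -6.86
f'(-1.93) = 2.00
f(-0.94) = -4.88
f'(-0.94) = 2.00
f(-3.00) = -9.00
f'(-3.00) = 2.00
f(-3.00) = -9.00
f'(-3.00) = 2.00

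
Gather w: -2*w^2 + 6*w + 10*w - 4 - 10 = -2*w^2 + 16*w - 14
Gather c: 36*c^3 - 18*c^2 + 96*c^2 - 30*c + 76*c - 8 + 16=36*c^3 + 78*c^2 + 46*c + 8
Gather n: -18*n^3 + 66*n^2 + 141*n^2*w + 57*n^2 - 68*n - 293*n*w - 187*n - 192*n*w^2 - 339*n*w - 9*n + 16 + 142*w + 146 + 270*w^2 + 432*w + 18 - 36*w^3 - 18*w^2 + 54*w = -18*n^3 + n^2*(141*w + 123) + n*(-192*w^2 - 632*w - 264) - 36*w^3 + 252*w^2 + 628*w + 180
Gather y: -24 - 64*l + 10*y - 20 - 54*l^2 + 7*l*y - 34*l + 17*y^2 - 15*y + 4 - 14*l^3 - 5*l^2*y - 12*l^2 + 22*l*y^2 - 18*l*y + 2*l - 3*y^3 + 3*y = -14*l^3 - 66*l^2 - 96*l - 3*y^3 + y^2*(22*l + 17) + y*(-5*l^2 - 11*l - 2) - 40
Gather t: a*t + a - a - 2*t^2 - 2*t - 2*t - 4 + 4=-2*t^2 + t*(a - 4)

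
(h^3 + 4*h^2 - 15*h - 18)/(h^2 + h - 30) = (h^2 - 2*h - 3)/(h - 5)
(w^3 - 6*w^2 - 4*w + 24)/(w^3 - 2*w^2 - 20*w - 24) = (w - 2)/(w + 2)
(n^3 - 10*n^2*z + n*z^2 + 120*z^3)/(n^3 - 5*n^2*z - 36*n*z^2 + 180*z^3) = (-n^2 + 5*n*z + 24*z^2)/(-n^2 + 36*z^2)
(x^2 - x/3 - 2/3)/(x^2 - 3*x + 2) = (x + 2/3)/(x - 2)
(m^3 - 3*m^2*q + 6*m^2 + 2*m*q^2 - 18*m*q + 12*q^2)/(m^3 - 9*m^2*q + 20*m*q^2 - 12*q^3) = (-m - 6)/(-m + 6*q)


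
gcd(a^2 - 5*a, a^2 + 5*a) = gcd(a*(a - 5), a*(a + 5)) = a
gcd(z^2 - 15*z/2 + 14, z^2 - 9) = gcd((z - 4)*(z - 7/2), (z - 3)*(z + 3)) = 1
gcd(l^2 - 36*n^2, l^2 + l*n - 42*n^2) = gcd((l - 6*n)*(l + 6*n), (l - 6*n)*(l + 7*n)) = l - 6*n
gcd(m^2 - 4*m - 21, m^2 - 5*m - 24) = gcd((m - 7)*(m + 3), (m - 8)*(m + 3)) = m + 3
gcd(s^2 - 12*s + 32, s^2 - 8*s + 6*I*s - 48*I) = s - 8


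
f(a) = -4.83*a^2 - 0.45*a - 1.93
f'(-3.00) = 28.53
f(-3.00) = -44.05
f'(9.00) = -87.39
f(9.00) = -397.21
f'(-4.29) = 40.99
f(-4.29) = -88.89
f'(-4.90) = 46.88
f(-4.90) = -115.69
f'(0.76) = -7.79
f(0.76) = -5.06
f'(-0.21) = 1.58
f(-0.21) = -2.05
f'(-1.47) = 13.75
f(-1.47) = -11.71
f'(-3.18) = 30.27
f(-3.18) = -49.34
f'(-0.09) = 0.42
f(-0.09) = -1.93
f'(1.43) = -14.26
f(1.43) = -12.45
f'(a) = -9.66*a - 0.45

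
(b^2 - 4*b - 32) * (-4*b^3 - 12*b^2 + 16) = -4*b^5 + 4*b^4 + 176*b^3 + 400*b^2 - 64*b - 512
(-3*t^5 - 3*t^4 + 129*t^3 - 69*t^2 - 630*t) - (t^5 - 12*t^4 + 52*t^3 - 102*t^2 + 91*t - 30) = -4*t^5 + 9*t^4 + 77*t^3 + 33*t^2 - 721*t + 30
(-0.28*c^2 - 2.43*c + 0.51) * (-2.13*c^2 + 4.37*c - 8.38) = 0.5964*c^4 + 3.9523*c^3 - 9.359*c^2 + 22.5921*c - 4.2738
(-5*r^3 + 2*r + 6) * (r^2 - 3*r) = -5*r^5 + 15*r^4 + 2*r^3 - 18*r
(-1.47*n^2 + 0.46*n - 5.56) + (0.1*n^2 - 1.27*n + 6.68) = -1.37*n^2 - 0.81*n + 1.12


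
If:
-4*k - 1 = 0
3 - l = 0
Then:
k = -1/4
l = 3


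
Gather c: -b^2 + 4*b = -b^2 + 4*b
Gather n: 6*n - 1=6*n - 1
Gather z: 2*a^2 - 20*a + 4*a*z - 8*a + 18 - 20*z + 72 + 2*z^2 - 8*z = 2*a^2 - 28*a + 2*z^2 + z*(4*a - 28) + 90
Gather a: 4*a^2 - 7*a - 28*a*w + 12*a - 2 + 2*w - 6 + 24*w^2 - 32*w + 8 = 4*a^2 + a*(5 - 28*w) + 24*w^2 - 30*w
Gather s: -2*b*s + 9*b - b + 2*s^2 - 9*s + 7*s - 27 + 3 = 8*b + 2*s^2 + s*(-2*b - 2) - 24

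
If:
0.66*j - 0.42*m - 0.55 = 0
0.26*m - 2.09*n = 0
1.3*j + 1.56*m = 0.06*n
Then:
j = 0.54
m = -0.46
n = -0.06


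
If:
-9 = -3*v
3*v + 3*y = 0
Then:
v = 3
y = -3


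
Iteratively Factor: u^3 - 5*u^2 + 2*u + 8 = (u - 4)*(u^2 - u - 2) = (u - 4)*(u - 2)*(u + 1)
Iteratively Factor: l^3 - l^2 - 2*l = (l + 1)*(l^2 - 2*l) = l*(l + 1)*(l - 2)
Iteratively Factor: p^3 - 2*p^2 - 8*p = (p)*(p^2 - 2*p - 8) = p*(p - 4)*(p + 2)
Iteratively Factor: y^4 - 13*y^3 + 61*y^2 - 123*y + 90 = (y - 3)*(y^3 - 10*y^2 + 31*y - 30) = (y - 3)*(y - 2)*(y^2 - 8*y + 15) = (y - 5)*(y - 3)*(y - 2)*(y - 3)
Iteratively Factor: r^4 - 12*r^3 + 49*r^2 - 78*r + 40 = (r - 1)*(r^3 - 11*r^2 + 38*r - 40) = (r - 4)*(r - 1)*(r^2 - 7*r + 10) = (r - 4)*(r - 2)*(r - 1)*(r - 5)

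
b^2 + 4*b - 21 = (b - 3)*(b + 7)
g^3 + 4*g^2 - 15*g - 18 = (g - 3)*(g + 1)*(g + 6)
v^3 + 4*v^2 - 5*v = v*(v - 1)*(v + 5)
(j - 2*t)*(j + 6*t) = j^2 + 4*j*t - 12*t^2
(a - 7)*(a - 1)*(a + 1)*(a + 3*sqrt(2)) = a^4 - 7*a^3 + 3*sqrt(2)*a^3 - 21*sqrt(2)*a^2 - a^2 - 3*sqrt(2)*a + 7*a + 21*sqrt(2)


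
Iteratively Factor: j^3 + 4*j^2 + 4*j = (j + 2)*(j^2 + 2*j) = j*(j + 2)*(j + 2)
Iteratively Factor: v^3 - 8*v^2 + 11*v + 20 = (v + 1)*(v^2 - 9*v + 20) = (v - 4)*(v + 1)*(v - 5)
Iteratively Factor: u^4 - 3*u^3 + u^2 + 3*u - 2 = (u + 1)*(u^3 - 4*u^2 + 5*u - 2) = (u - 2)*(u + 1)*(u^2 - 2*u + 1) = (u - 2)*(u - 1)*(u + 1)*(u - 1)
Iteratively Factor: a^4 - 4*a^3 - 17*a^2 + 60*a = (a - 5)*(a^3 + a^2 - 12*a) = a*(a - 5)*(a^2 + a - 12) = a*(a - 5)*(a - 3)*(a + 4)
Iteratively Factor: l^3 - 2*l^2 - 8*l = (l - 4)*(l^2 + 2*l) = l*(l - 4)*(l + 2)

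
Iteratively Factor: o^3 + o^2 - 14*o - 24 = (o + 2)*(o^2 - o - 12) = (o - 4)*(o + 2)*(o + 3)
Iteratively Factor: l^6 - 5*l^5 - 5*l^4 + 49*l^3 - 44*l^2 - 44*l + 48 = (l - 4)*(l^5 - l^4 - 9*l^3 + 13*l^2 + 8*l - 12) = (l - 4)*(l - 1)*(l^4 - 9*l^2 + 4*l + 12) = (l - 4)*(l - 1)*(l + 1)*(l^3 - l^2 - 8*l + 12) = (l - 4)*(l - 2)*(l - 1)*(l + 1)*(l^2 + l - 6) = (l - 4)*(l - 2)^2*(l - 1)*(l + 1)*(l + 3)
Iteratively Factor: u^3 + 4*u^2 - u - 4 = (u - 1)*(u^2 + 5*u + 4) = (u - 1)*(u + 4)*(u + 1)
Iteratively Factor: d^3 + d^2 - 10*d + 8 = (d - 1)*(d^2 + 2*d - 8) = (d - 2)*(d - 1)*(d + 4)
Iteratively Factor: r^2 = (r)*(r)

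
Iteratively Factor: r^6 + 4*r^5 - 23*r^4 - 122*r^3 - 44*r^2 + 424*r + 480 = (r - 2)*(r^5 + 6*r^4 - 11*r^3 - 144*r^2 - 332*r - 240) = (r - 2)*(r + 2)*(r^4 + 4*r^3 - 19*r^2 - 106*r - 120) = (r - 5)*(r - 2)*(r + 2)*(r^3 + 9*r^2 + 26*r + 24) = (r - 5)*(r - 2)*(r + 2)*(r + 4)*(r^2 + 5*r + 6) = (r - 5)*(r - 2)*(r + 2)^2*(r + 4)*(r + 3)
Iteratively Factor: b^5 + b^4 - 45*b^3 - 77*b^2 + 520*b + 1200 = (b - 5)*(b^4 + 6*b^3 - 15*b^2 - 152*b - 240) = (b - 5)*(b + 4)*(b^3 + 2*b^2 - 23*b - 60) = (b - 5)*(b + 4)^2*(b^2 - 2*b - 15) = (b - 5)^2*(b + 4)^2*(b + 3)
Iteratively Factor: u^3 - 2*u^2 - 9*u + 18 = (u - 2)*(u^2 - 9) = (u - 3)*(u - 2)*(u + 3)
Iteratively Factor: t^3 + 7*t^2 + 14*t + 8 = (t + 1)*(t^2 + 6*t + 8) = (t + 1)*(t + 4)*(t + 2)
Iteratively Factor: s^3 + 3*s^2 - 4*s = (s + 4)*(s^2 - s) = s*(s + 4)*(s - 1)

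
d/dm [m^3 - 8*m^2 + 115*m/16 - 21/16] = 3*m^2 - 16*m + 115/16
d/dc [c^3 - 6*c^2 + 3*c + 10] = 3*c^2 - 12*c + 3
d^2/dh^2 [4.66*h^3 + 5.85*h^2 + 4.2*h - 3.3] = 27.96*h + 11.7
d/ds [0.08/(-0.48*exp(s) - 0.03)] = 0.0384*exp(s)/(0.48*exp(s) + 0.03)^2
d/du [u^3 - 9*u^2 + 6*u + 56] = 3*u^2 - 18*u + 6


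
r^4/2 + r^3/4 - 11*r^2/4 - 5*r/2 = r*(r/2 + 1)*(r - 5/2)*(r + 1)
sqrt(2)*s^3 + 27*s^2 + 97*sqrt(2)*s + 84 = (s + 6*sqrt(2))*(s + 7*sqrt(2))*(sqrt(2)*s + 1)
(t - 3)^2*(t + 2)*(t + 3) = t^4 - t^3 - 15*t^2 + 9*t + 54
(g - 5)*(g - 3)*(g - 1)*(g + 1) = g^4 - 8*g^3 + 14*g^2 + 8*g - 15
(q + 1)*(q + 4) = q^2 + 5*q + 4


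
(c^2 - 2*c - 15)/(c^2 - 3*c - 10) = (c + 3)/(c + 2)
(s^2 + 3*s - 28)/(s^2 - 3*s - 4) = (s + 7)/(s + 1)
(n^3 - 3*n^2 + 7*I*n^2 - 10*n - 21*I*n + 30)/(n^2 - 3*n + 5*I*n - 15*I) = n + 2*I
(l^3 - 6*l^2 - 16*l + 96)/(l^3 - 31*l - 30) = (l^2 - 16)/(l^2 + 6*l + 5)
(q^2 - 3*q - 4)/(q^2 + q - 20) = (q + 1)/(q + 5)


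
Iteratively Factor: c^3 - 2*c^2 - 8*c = (c)*(c^2 - 2*c - 8) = c*(c + 2)*(c - 4)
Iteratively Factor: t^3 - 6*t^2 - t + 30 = (t + 2)*(t^2 - 8*t + 15) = (t - 3)*(t + 2)*(t - 5)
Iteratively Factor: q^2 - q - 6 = (q - 3)*(q + 2)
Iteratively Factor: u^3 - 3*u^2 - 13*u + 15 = (u - 1)*(u^2 - 2*u - 15) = (u - 1)*(u + 3)*(u - 5)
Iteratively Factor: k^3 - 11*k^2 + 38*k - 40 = (k - 2)*(k^2 - 9*k + 20) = (k - 4)*(k - 2)*(k - 5)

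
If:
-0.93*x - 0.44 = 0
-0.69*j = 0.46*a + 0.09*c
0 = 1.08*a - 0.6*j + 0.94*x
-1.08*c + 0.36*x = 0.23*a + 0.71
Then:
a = 0.35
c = -0.89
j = -0.12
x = -0.47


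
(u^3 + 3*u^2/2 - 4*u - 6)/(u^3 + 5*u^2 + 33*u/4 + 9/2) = 2*(u - 2)/(2*u + 3)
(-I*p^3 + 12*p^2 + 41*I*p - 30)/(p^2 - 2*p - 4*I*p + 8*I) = (-I*p^3 + 12*p^2 + 41*I*p - 30)/(p^2 - 2*p - 4*I*p + 8*I)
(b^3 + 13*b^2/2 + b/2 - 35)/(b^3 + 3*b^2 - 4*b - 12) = (2*b^2 + 17*b + 35)/(2*(b^2 + 5*b + 6))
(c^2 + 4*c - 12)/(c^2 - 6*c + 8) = (c + 6)/(c - 4)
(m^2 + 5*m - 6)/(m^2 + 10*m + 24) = (m - 1)/(m + 4)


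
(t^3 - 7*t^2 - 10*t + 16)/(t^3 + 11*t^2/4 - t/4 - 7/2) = 4*(t - 8)/(4*t + 7)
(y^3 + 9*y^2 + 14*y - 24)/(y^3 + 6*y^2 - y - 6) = (y + 4)/(y + 1)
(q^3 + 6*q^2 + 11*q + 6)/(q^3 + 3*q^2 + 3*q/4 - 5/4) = 4*(q^2 + 5*q + 6)/(4*q^2 + 8*q - 5)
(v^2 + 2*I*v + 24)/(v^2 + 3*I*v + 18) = (v - 4*I)/(v - 3*I)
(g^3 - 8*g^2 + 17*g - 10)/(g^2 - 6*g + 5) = g - 2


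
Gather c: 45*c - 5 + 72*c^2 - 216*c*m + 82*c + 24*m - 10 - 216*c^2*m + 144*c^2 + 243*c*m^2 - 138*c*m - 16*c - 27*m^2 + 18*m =c^2*(216 - 216*m) + c*(243*m^2 - 354*m + 111) - 27*m^2 + 42*m - 15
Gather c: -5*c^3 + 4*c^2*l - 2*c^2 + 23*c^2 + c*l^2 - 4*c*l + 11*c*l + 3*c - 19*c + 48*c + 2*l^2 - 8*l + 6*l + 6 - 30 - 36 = -5*c^3 + c^2*(4*l + 21) + c*(l^2 + 7*l + 32) + 2*l^2 - 2*l - 60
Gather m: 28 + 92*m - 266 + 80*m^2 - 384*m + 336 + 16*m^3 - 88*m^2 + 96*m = 16*m^3 - 8*m^2 - 196*m + 98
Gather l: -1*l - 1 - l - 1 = -2*l - 2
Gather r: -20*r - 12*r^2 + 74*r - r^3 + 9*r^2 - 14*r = -r^3 - 3*r^2 + 40*r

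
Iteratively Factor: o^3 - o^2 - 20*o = (o - 5)*(o^2 + 4*o) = (o - 5)*(o + 4)*(o)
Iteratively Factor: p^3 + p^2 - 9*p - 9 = (p - 3)*(p^2 + 4*p + 3) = (p - 3)*(p + 1)*(p + 3)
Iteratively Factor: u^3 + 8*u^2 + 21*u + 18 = (u + 3)*(u^2 + 5*u + 6) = (u + 2)*(u + 3)*(u + 3)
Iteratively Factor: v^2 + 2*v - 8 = (v + 4)*(v - 2)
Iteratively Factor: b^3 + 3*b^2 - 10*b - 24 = (b + 2)*(b^2 + b - 12) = (b - 3)*(b + 2)*(b + 4)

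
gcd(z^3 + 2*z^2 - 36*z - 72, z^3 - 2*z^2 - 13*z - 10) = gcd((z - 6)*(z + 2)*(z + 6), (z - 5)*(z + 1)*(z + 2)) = z + 2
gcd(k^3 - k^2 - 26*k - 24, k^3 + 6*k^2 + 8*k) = k + 4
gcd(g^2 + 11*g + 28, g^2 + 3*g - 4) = g + 4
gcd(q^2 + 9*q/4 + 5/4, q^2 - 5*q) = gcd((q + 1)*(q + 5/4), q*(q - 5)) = 1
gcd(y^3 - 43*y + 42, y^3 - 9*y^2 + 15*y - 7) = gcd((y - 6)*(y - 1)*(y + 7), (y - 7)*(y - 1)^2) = y - 1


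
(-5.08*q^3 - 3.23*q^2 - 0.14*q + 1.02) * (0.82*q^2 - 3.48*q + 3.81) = -4.1656*q^5 + 15.0298*q^4 - 8.2292*q^3 - 10.9827*q^2 - 4.083*q + 3.8862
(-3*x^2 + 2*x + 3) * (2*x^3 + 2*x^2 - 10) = -6*x^5 - 2*x^4 + 10*x^3 + 36*x^2 - 20*x - 30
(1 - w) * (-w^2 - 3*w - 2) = w^3 + 2*w^2 - w - 2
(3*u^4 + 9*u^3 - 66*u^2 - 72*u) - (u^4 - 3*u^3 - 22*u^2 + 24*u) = 2*u^4 + 12*u^3 - 44*u^2 - 96*u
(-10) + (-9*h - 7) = -9*h - 17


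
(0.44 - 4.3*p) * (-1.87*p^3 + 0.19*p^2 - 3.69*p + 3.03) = 8.041*p^4 - 1.6398*p^3 + 15.9506*p^2 - 14.6526*p + 1.3332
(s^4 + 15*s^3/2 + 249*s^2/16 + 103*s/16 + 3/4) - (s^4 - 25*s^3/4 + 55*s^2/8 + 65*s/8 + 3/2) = 55*s^3/4 + 139*s^2/16 - 27*s/16 - 3/4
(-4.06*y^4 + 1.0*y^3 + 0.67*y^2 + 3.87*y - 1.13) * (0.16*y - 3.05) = -0.6496*y^5 + 12.543*y^4 - 2.9428*y^3 - 1.4243*y^2 - 11.9843*y + 3.4465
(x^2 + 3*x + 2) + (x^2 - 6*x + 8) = 2*x^2 - 3*x + 10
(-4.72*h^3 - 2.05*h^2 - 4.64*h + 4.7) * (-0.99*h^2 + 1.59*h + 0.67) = 4.6728*h^5 - 5.4753*h^4 - 1.8283*h^3 - 13.4041*h^2 + 4.3642*h + 3.149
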